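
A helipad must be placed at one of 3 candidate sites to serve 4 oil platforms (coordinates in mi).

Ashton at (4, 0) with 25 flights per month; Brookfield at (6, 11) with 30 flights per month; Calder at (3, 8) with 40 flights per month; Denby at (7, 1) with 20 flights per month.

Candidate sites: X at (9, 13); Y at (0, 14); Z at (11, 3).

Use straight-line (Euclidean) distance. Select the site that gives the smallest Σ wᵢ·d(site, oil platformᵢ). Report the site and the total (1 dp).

Total weighted distance at each candidate:
  X (9, 13): total = 1012.1
  Y (0, 14): total = 1128.9
  Z (11, 3): total = 940.2
Minimum is at Z with total 940.2 mi.

Z, total 940.2 mi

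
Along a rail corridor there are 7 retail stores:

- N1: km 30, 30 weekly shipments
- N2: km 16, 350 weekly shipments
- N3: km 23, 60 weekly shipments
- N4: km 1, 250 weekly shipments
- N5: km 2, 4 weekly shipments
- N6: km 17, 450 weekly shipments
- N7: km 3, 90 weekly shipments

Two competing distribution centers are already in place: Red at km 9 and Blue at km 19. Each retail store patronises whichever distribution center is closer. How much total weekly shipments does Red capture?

The indifferent point is the midpoint (9+19)/2 = 14; retail stores left of it (closer to Red at 9) go to Red, those right go to Blue.
  N4 at 1 (w=250) → Red
  N5 at 2 (w=4) → Red
  N7 at 3 (w=90) → Red
  N2 at 16 (w=350) → Blue
  N6 at 17 (w=450) → Blue
  N3 at 23 (w=60) → Blue
  N1 at 30 (w=30) → Blue
Red captures 344; Blue captures 890.

344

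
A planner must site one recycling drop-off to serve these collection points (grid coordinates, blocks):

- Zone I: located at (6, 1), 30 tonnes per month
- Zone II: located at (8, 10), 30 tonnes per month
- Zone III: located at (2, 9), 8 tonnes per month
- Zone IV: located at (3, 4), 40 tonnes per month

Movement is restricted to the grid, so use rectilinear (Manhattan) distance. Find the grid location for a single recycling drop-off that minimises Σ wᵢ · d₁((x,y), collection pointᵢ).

(6, 4)

Manhattan distance separates: Σwᵢ(|x−xᵢ|+|y−yᵢ|) = Σwᵢ|x−xᵢ| + Σwᵢ|y−yᵢ|, so x and y are optimised independently as 1-D weighted medians.
Total weight W = 108; half = 54.
x-coordinate, sorted with cumulative weight:
  x=2 (Zone III, w=8) cum 8
  x=3 (Zone IV, w=40) cum 48
  x=6 (Zone I, w=30) cum 78  ← median
  x=8 (Zone II, w=30) cum 108
⇒ x* = 6
y-coordinate, sorted with cumulative weight:
  y=1 (Zone I, w=30) cum 30
  y=4 (Zone IV, w=40) cum 70  ← median
  y=9 (Zone III, w=8) cum 78
  y=10 (Zone II, w=30) cum 108
⇒ y* = 4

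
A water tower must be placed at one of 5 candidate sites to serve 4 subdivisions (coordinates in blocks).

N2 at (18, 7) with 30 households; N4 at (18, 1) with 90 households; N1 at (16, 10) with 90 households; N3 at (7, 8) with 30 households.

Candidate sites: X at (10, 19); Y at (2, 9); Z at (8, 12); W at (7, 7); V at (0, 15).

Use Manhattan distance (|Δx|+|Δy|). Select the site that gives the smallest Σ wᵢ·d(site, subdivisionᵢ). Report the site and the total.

Total weighted distance at each candidate:
  X (10, 19): total = 4710
  Y (2, 9): total = 4230
  Z (8, 12): total = 3390
  W (7, 7): total = 2970
  V (0, 15): total = 5970
Minimum is at W with total 2970 blocks.

W, total 2970 blocks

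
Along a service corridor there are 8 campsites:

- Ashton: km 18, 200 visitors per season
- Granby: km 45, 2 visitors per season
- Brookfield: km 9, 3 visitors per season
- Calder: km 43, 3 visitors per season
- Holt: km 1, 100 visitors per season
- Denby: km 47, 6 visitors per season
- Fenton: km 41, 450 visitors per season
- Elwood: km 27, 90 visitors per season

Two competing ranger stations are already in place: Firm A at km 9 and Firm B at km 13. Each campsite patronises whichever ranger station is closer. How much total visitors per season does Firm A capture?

The indifferent point is the midpoint (9+13)/2 = 11; campsites left of it (closer to Firm A at 9) go to Firm A, those right go to Firm B.
  Holt at 1 (w=100) → Firm A
  Brookfield at 9 (w=3) → Firm A
  Ashton at 18 (w=200) → Firm B
  Elwood at 27 (w=90) → Firm B
  Fenton at 41 (w=450) → Firm B
  Calder at 43 (w=3) → Firm B
  Granby at 45 (w=2) → Firm B
  Denby at 47 (w=6) → Firm B
Firm A captures 103; Firm B captures 751.

103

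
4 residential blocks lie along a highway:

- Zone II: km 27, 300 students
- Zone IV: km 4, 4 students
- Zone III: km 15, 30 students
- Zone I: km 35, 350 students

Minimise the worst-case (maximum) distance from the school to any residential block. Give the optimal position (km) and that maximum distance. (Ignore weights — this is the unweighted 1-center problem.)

The 1-center on a line is the midpoint of the two extreme points: leftmost at 4, rightmost at 35.
Optimal location = (4 + 35)/2 = 19.5; maximum distance = (35 − 4)/2 = 15.5.

location 19.5, max distance 15.5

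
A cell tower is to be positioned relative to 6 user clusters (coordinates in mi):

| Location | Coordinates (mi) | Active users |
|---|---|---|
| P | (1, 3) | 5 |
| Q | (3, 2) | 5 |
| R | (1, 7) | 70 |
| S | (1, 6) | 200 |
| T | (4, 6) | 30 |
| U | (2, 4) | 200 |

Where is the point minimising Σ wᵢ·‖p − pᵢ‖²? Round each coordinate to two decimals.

(1.59, 5.28)

The minimiser of Σwᵢ‖p−pᵢ‖² is the weighted centroid p* = (Σwᵢpᵢ)/(Σwᵢ).
Σwᵢ = 510.
Σwᵢxᵢ = 5·1 + 5·3 + 70·1 + 200·1 + 30·4 + 200·2 = 810.
Σwᵢyᵢ = 5·3 + 5·2 + 70·7 + 200·6 + 30·6 + 200·4 = 2695.
x* = 810/510 = 1.59, y* = 2695/510 = 5.28.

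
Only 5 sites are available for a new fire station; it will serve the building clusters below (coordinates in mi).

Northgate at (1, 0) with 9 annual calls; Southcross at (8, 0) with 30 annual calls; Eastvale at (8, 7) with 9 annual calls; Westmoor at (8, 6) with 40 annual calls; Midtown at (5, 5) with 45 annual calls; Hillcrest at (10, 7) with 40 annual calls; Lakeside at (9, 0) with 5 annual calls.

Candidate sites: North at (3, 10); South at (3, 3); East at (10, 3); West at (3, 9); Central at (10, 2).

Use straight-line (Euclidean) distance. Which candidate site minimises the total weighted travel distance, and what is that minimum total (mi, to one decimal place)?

East, total 796.2 mi

Total weighted distance at each candidate:
  North (3, 10): total = 1341.1
  South (3, 3): total = 981.6
  East (10, 3): total = 796.2
  West (3, 9): total = 1220.1
  Central (10, 2): total = 868.8
Minimum is at East with total 796.2 mi.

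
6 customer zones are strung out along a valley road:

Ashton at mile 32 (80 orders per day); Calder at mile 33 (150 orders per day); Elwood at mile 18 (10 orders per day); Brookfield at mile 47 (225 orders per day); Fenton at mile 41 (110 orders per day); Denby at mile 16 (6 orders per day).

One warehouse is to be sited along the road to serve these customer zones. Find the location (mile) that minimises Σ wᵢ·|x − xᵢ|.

x = 41

For a sum of weighted absolute distances on a line, the optimum is the weighted median (not the mean). Total weight W = 581; half-weight = 290.5.
Sort by position and accumulate weight:
  mile 16 (Denby, w=6) → cum 6
  mile 18 (Elwood, w=10) → cum 16
  mile 32 (Ashton, w=80) → cum 96
  mile 33 (Calder, w=150) → cum 246
  mile 41 (Fenton, w=110) → cum 356  ≥ 290.5 → median here
  mile 47 (Brookfield, w=225) → cum 581
Optimal location: mile 41.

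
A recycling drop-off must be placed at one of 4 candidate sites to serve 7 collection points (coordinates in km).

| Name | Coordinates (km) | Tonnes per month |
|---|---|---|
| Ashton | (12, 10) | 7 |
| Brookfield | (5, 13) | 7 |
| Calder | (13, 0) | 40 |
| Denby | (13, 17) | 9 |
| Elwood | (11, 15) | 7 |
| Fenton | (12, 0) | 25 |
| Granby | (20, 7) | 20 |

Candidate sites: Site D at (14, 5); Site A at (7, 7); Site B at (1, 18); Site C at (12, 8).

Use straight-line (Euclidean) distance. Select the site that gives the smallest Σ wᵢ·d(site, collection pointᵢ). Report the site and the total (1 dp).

Total weighted distance at each candidate:
  Site D (14, 5): total = 768.5
  Site A (7, 7): total = 1096.5
  Site B (1, 18): total = 2153.3
  Site C (12, 8): total = 888.9
Minimum is at Site D with total 768.5 km.

Site D, total 768.5 km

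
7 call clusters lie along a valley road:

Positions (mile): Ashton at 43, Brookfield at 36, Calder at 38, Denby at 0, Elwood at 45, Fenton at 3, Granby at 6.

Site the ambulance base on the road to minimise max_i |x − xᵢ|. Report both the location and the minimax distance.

location 22.5, max distance 22.5

The 1-center on a line is the midpoint of the two extreme points: leftmost at 0, rightmost at 45.
Optimal location = (0 + 45)/2 = 22.5; maximum distance = (45 − 0)/2 = 22.5.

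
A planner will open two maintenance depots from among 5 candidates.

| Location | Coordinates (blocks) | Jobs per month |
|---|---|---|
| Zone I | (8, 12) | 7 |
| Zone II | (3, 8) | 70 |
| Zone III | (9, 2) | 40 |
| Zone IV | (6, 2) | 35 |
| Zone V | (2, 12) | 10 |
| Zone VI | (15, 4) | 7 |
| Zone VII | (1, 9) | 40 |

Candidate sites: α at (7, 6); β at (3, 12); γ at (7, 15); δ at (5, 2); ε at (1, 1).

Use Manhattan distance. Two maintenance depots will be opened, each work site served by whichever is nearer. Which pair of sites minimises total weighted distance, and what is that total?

{β, δ}, total 804

Evaluate every pair (each demand assigned to the nearer of the two):
  {β, δ}: total = 804
  {α, β}: total = 1010
  {α, δ}: total = 1204
  {β, ε}: total = 1214
  {δ, ε}: total = 1370
  {α, γ}: total = 1373
  {α, ε}: total = 1384
  {γ, δ}: total = 1387
  {β, γ}: total = 1706
  {γ, ε}: total = 1747
Best pair: {β, δ} with total 804.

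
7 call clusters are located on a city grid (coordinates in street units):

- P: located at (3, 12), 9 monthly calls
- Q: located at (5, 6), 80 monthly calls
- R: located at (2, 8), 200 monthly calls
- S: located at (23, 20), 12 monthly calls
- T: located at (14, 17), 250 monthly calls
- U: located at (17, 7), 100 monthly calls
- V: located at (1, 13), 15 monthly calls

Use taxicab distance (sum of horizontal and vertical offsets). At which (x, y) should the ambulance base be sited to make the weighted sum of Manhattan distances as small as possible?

(14, 8)

Manhattan distance separates: Σwᵢ(|x−xᵢ|+|y−yᵢ|) = Σwᵢ|x−xᵢ| + Σwᵢ|y−yᵢ|, so x and y are optimised independently as 1-D weighted medians.
Total weight W = 666; half = 333.
x-coordinate, sorted with cumulative weight:
  x=1 (V, w=15) cum 15
  x=2 (R, w=200) cum 215
  x=3 (P, w=9) cum 224
  x=5 (Q, w=80) cum 304
  x=14 (T, w=250) cum 554  ← median
  x=17 (U, w=100) cum 654
  x=23 (S, w=12) cum 666
⇒ x* = 14
y-coordinate, sorted with cumulative weight:
  y=6 (Q, w=80) cum 80
  y=7 (U, w=100) cum 180
  y=8 (R, w=200) cum 380  ← median
  y=12 (P, w=9) cum 389
  y=13 (V, w=15) cum 404
  y=17 (T, w=250) cum 654
  y=20 (S, w=12) cum 666
⇒ y* = 8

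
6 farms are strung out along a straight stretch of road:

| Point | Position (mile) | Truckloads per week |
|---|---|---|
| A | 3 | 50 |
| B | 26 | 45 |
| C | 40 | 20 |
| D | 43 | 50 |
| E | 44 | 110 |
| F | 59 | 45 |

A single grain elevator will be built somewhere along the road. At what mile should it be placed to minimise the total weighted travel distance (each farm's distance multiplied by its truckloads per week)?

x = 43

For a sum of weighted absolute distances on a line, the optimum is the weighted median (not the mean). Total weight W = 320; half-weight = 160.
Sort by position and accumulate weight:
  mile 3 (A, w=50) → cum 50
  mile 26 (B, w=45) → cum 95
  mile 40 (C, w=20) → cum 115
  mile 43 (D, w=50) → cum 165  ≥ 160 → median here
  mile 44 (E, w=110) → cum 275
  mile 59 (F, w=45) → cum 320
Optimal location: mile 43.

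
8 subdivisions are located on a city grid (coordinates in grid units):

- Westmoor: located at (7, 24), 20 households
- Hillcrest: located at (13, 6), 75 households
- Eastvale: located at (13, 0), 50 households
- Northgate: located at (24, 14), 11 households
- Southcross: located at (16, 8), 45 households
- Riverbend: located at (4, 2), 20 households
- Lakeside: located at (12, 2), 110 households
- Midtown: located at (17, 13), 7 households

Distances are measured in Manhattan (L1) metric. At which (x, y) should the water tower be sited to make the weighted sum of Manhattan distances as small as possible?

Manhattan distance separates: Σwᵢ(|x−xᵢ|+|y−yᵢ|) = Σwᵢ|x−xᵢ| + Σwᵢ|y−yᵢ|, so x and y are optimised independently as 1-D weighted medians.
Total weight W = 338; half = 169.
x-coordinate, sorted with cumulative weight:
  x=4 (Riverbend, w=20) cum 20
  x=7 (Westmoor, w=20) cum 40
  x=12 (Lakeside, w=110) cum 150
  x=13 (Hillcrest, w=75) cum 225  ← median
  x=13 (Eastvale, w=50) cum 275
  x=16 (Southcross, w=45) cum 320
  x=17 (Midtown, w=7) cum 327
  x=24 (Northgate, w=11) cum 338
⇒ x* = 13
y-coordinate, sorted with cumulative weight:
  y=0 (Eastvale, w=50) cum 50
  y=2 (Riverbend, w=20) cum 70
  y=2 (Lakeside, w=110) cum 180  ← median
  y=6 (Hillcrest, w=75) cum 255
  y=8 (Southcross, w=45) cum 300
  y=13 (Midtown, w=7) cum 307
  y=14 (Northgate, w=11) cum 318
  y=24 (Westmoor, w=20) cum 338
⇒ y* = 2

(13, 2)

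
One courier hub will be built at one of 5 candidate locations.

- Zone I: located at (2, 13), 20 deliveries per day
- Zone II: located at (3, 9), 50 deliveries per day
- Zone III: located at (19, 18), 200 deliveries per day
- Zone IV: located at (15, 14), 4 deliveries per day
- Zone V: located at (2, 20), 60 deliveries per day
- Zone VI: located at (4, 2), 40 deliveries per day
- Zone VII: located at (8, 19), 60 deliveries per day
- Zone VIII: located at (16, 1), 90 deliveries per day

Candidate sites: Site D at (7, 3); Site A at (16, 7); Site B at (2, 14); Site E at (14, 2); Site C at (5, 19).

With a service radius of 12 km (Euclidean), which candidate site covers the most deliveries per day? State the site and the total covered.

Site A, covering 294

Coverage radius r = 12 km; a point is covered iff (Δx)²+(Δy)² ≤ 12² = 144.
  Site D (7, 3): covers {Zone I, Zone II, Zone VI, Zone VIII} → 200
  Site A (16, 7): covers {Zone III, Zone IV, Zone VIII} → 294
  Site B (2, 14): covers {Zone I, Zone II, Zone V, Zone VII} → 190
  Site E (14, 2): covers {Zone VI, Zone VIII} → 130
  Site C (5, 19): covers {Zone I, Zone II, Zone IV, Zone V, Zone VII} → 194
Maximum coverage at Site A: 294 deliveries per day.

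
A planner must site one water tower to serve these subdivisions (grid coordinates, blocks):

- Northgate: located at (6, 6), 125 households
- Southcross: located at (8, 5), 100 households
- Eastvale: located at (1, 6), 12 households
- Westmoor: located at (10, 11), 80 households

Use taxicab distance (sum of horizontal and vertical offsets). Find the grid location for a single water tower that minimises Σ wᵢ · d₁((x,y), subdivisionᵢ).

Manhattan distance separates: Σwᵢ(|x−xᵢ|+|y−yᵢ|) = Σwᵢ|x−xᵢ| + Σwᵢ|y−yᵢ|, so x and y are optimised independently as 1-D weighted medians.
Total weight W = 317; half = 158.5.
x-coordinate, sorted with cumulative weight:
  x=1 (Eastvale, w=12) cum 12
  x=6 (Northgate, w=125) cum 137
  x=8 (Southcross, w=100) cum 237  ← median
  x=10 (Westmoor, w=80) cum 317
⇒ x* = 8
y-coordinate, sorted with cumulative weight:
  y=5 (Southcross, w=100) cum 100
  y=6 (Northgate, w=125) cum 225  ← median
  y=6 (Eastvale, w=12) cum 237
  y=11 (Westmoor, w=80) cum 317
⇒ y* = 6

(8, 6)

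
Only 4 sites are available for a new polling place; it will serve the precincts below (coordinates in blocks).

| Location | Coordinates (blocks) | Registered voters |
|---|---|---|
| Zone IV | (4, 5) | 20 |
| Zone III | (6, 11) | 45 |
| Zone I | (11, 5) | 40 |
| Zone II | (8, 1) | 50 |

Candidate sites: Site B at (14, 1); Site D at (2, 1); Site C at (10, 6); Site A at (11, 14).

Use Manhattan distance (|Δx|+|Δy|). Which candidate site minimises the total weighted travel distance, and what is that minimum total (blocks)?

Site C, total 975 blocks

Total weighted distance at each candidate:
  Site B (14, 1): total = 1670
  Site D (2, 1): total = 1570
  Site C (10, 6): total = 975
  Site A (11, 14): total = 1840
Minimum is at Site C with total 975 blocks.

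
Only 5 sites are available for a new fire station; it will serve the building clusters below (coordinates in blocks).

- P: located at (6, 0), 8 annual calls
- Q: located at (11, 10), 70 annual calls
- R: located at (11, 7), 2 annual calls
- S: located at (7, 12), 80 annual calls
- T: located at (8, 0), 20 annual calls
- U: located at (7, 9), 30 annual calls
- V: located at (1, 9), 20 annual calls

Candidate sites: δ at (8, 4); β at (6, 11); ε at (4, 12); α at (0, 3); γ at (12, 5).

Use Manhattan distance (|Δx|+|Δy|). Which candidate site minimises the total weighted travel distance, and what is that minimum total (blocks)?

β, total 1176 blocks

Total weighted distance at each candidate:
  δ (8, 4): total = 1910
  β (6, 11): total = 1176
  ε (4, 12): total = 1626
  α (0, 3): total = 3392
  γ (12, 5): total = 2224
Minimum is at β with total 1176 blocks.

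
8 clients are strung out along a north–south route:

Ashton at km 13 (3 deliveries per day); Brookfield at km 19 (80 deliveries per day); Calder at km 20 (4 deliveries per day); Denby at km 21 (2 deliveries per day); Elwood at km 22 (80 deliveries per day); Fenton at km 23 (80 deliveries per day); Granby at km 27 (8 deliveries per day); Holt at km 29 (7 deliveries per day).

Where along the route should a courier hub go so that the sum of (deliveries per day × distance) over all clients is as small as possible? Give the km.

For a sum of weighted absolute distances on a line, the optimum is the weighted median (not the mean). Total weight W = 264; half-weight = 132.
Sort by position and accumulate weight:
  km 13 (Ashton, w=3) → cum 3
  km 19 (Brookfield, w=80) → cum 83
  km 20 (Calder, w=4) → cum 87
  km 21 (Denby, w=2) → cum 89
  km 22 (Elwood, w=80) → cum 169  ≥ 132 → median here
  km 23 (Fenton, w=80) → cum 249
  km 27 (Granby, w=8) → cum 257
  km 29 (Holt, w=7) → cum 264
Optimal location: km 22.

x = 22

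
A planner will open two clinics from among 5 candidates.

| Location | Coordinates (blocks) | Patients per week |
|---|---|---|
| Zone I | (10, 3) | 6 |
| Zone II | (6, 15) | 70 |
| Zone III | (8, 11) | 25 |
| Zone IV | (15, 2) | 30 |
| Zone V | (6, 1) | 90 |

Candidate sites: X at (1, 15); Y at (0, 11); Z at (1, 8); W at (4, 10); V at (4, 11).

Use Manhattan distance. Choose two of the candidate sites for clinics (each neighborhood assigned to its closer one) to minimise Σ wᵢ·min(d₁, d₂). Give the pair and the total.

Evaluate every pair (each demand assigned to the nearer of the two):
  {X, W}: total = 2113
  {W, V}: total = 2158
  {X, V}: total = 2214
  {Y, W}: total = 2253
  {Z, W}: total = 2253
  {Y, V}: total = 2284
  {Z, V}: total = 2284
  {X, Z}: total = 2364
  {Y, Z}: total = 2664
  {X, Y}: total = 2818
Best pair: {X, W} with total 2113.

{X, W}, total 2113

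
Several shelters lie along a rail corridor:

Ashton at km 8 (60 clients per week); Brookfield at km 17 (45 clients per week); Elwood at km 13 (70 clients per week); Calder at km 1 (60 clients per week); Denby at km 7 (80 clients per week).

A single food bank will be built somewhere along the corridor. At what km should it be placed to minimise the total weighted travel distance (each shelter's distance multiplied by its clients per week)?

For a sum of weighted absolute distances on a line, the optimum is the weighted median (not the mean). Total weight W = 315; half-weight = 157.5.
Sort by position and accumulate weight:
  km 1 (Calder, w=60) → cum 60
  km 7 (Denby, w=80) → cum 140
  km 8 (Ashton, w=60) → cum 200  ≥ 157.5 → median here
  km 13 (Elwood, w=70) → cum 270
  km 17 (Brookfield, w=45) → cum 315
Optimal location: km 8.

x = 8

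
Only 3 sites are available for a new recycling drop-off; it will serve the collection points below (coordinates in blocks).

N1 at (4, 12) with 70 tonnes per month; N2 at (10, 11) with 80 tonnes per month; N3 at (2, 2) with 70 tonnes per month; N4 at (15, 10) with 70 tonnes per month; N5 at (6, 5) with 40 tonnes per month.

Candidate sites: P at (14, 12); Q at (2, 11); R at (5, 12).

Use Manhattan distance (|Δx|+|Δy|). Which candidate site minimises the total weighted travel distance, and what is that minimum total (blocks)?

Total weighted distance at each candidate:
  P (14, 12): total = 3450
  Q (2, 11): total = 2860
  R (5, 12): total = 2620
Minimum is at R with total 2620 blocks.

R, total 2620 blocks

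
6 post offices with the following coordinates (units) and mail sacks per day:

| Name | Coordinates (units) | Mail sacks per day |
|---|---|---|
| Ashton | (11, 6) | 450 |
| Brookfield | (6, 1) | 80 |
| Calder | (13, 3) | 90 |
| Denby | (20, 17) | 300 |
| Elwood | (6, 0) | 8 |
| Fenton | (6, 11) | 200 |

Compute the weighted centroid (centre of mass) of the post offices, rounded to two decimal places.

(12.28, 9.18)

The minimiser of Σwᵢ‖p−pᵢ‖² is the weighted centroid p* = (Σwᵢpᵢ)/(Σwᵢ).
Σwᵢ = 1128.
Σwᵢxᵢ = 450·11 + 80·6 + 90·13 + 300·20 + 8·6 + 200·6 = 13848.
Σwᵢyᵢ = 450·6 + 80·1 + 90·3 + 300·17 + 8·0 + 200·11 = 10350.
x* = 13848/1128 = 12.28, y* = 10350/1128 = 9.18.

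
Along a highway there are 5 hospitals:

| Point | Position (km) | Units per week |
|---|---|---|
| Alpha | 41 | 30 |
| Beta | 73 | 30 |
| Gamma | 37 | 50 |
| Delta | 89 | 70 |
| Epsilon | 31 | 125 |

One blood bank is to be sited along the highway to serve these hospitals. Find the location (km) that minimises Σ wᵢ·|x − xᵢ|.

x = 37

For a sum of weighted absolute distances on a line, the optimum is the weighted median (not the mean). Total weight W = 305; half-weight = 152.5.
Sort by position and accumulate weight:
  km 31 (Epsilon, w=125) → cum 125
  km 37 (Gamma, w=50) → cum 175  ≥ 152.5 → median here
  km 41 (Alpha, w=30) → cum 205
  km 73 (Beta, w=30) → cum 235
  km 89 (Delta, w=70) → cum 305
Optimal location: km 37.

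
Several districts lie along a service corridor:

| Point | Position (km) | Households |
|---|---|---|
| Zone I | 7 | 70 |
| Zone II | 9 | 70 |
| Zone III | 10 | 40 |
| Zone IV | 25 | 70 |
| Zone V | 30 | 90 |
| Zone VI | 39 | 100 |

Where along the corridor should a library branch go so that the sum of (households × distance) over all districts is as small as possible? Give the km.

x = 25

For a sum of weighted absolute distances on a line, the optimum is the weighted median (not the mean). Total weight W = 440; half-weight = 220.
Sort by position and accumulate weight:
  km 7 (Zone I, w=70) → cum 70
  km 9 (Zone II, w=70) → cum 140
  km 10 (Zone III, w=40) → cum 180
  km 25 (Zone IV, w=70) → cum 250  ≥ 220 → median here
  km 30 (Zone V, w=90) → cum 340
  km 39 (Zone VI, w=100) → cum 440
Optimal location: km 25.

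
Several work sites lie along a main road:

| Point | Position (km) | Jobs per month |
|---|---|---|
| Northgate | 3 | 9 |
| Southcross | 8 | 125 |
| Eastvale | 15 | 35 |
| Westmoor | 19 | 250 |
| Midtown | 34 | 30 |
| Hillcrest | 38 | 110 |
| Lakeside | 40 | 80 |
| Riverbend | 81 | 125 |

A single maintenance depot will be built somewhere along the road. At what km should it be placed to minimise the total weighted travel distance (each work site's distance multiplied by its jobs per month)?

For a sum of weighted absolute distances on a line, the optimum is the weighted median (not the mean). Total weight W = 764; half-weight = 382.
Sort by position and accumulate weight:
  km 3 (Northgate, w=9) → cum 9
  km 8 (Southcross, w=125) → cum 134
  km 15 (Eastvale, w=35) → cum 169
  km 19 (Westmoor, w=250) → cum 419  ≥ 382 → median here
  km 34 (Midtown, w=30) → cum 449
  km 38 (Hillcrest, w=110) → cum 559
  km 40 (Lakeside, w=80) → cum 639
  km 81 (Riverbend, w=125) → cum 764
Optimal location: km 19.

x = 19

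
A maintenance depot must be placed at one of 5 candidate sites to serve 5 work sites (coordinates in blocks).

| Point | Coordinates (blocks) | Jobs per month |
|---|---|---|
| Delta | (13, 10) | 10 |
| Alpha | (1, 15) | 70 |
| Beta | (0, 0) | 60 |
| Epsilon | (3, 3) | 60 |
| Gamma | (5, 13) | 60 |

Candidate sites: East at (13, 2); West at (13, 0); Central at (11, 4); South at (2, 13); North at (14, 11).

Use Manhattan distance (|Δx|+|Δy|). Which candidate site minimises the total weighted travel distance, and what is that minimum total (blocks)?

South, total 2090 blocks

Total weighted distance at each candidate:
  East (13, 2): total = 4530
  West (13, 0): total = 4810
  Central (11, 4): total = 3890
  South (2, 13): total = 2090
  North (14, 11): total = 4510
Minimum is at South with total 2090 blocks.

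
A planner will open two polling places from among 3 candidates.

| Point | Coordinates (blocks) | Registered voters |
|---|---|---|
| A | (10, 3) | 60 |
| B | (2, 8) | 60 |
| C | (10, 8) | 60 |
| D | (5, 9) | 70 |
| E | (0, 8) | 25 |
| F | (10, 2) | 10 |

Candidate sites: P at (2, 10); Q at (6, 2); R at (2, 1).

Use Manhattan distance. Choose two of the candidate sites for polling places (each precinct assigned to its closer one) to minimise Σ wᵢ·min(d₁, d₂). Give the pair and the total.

Evaluate every pair (each demand assigned to the nearer of the two):
  {P, Q}: total = 1440
  {P, R}: total = 1790
  {Q, R}: total = 2145
Best pair: {P, Q} with total 1440.

{P, Q}, total 1440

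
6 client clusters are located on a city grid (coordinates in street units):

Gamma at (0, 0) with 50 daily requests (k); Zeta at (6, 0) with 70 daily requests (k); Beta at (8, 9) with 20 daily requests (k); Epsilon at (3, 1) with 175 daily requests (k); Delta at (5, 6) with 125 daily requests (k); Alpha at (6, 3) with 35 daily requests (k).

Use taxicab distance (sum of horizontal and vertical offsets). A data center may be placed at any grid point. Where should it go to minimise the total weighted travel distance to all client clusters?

(5, 1)

Manhattan distance separates: Σwᵢ(|x−xᵢ|+|y−yᵢ|) = Σwᵢ|x−xᵢ| + Σwᵢ|y−yᵢ|, so x and y are optimised independently as 1-D weighted medians.
Total weight W = 475; half = 237.5.
x-coordinate, sorted with cumulative weight:
  x=0 (Gamma, w=50) cum 50
  x=3 (Epsilon, w=175) cum 225
  x=5 (Delta, w=125) cum 350  ← median
  x=6 (Zeta, w=70) cum 420
  x=6 (Alpha, w=35) cum 455
  x=8 (Beta, w=20) cum 475
⇒ x* = 5
y-coordinate, sorted with cumulative weight:
  y=0 (Gamma, w=50) cum 50
  y=0 (Zeta, w=70) cum 120
  y=1 (Epsilon, w=175) cum 295  ← median
  y=3 (Alpha, w=35) cum 330
  y=6 (Delta, w=125) cum 455
  y=9 (Beta, w=20) cum 475
⇒ y* = 1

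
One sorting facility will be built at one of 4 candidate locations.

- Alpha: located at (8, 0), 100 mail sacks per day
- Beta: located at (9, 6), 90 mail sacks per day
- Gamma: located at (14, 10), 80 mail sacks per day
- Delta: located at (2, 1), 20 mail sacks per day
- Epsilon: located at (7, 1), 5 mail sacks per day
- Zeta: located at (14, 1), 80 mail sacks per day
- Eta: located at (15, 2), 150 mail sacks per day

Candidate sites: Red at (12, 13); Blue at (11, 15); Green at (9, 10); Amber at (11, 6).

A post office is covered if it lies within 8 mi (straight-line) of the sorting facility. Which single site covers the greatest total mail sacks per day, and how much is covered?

Amber, covering 505

Coverage radius r = 8 mi; a point is covered iff (Δx)²+(Δy)² ≤ 8² = 64.
  Red (12, 13): covers {Beta, Gamma} → 170
  Blue (11, 15): covers {Gamma} → 80
  Green (9, 10): covers {Beta, Gamma} → 170
  Amber (11, 6): covers {Alpha, Beta, Gamma, Epsilon, Zeta, Eta} → 505
Maximum coverage at Amber: 505 mail sacks per day.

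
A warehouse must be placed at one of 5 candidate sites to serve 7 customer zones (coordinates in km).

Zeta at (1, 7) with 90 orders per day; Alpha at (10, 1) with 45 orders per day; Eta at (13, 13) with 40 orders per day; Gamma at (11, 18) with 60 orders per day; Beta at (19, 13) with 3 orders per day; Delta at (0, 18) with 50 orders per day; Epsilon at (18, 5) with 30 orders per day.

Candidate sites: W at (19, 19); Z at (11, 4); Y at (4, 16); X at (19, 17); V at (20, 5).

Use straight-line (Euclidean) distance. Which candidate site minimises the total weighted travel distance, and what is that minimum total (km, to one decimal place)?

Y, total 3200.7 km

Total weighted distance at each candidate:
  W (19, 19): total = 5066.1
  Z (11, 4): total = 3429.2
  Y (4, 16): total = 3200.7
  X (19, 17): total = 4776.0
  V (20, 5): total = 4854.9
Minimum is at Y with total 3200.7 km.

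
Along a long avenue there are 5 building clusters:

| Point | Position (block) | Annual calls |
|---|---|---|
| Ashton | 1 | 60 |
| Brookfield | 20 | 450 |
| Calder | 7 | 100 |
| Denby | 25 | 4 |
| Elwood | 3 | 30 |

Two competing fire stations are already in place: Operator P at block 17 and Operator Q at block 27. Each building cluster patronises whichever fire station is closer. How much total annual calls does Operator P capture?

640

The indifferent point is the midpoint (17+27)/2 = 22; building clusters left of it (closer to Operator P at 17) go to Operator P, those right go to Operator Q.
  Ashton at 1 (w=60) → Operator P
  Elwood at 3 (w=30) → Operator P
  Calder at 7 (w=100) → Operator P
  Brookfield at 20 (w=450) → Operator P
  Denby at 25 (w=4) → Operator Q
Operator P captures 640; Operator Q captures 4.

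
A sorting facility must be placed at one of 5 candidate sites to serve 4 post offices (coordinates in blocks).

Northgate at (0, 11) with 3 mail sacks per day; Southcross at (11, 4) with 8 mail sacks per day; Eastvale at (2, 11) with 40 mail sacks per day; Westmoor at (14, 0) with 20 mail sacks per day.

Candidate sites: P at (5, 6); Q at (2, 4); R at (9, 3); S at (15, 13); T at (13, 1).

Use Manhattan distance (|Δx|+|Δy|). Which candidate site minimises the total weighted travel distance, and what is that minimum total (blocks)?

Q, total 699 blocks

Total weighted distance at each candidate:
  P (5, 6): total = 714
  Q (2, 4): total = 699
  R (9, 3): total = 835
  S (15, 13): total = 1035
  T (13, 1): total = 989
Minimum is at Q with total 699 blocks.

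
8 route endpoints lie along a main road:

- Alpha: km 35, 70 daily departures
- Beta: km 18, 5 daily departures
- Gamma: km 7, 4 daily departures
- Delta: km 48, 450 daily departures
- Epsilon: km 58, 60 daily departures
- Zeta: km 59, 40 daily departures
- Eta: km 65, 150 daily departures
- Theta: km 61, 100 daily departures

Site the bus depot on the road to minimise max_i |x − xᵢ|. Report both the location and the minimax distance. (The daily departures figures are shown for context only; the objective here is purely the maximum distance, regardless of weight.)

location 36, max distance 29

The 1-center on a line is the midpoint of the two extreme points: leftmost at 7, rightmost at 65.
Optimal location = (7 + 65)/2 = 36; maximum distance = (65 − 7)/2 = 29.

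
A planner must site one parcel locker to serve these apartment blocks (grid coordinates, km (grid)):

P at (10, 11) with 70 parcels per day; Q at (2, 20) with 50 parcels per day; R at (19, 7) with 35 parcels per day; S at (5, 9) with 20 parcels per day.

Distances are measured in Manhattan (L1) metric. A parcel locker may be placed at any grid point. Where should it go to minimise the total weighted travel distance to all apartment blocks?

(10, 11)

Manhattan distance separates: Σwᵢ(|x−xᵢ|+|y−yᵢ|) = Σwᵢ|x−xᵢ| + Σwᵢ|y−yᵢ|, so x and y are optimised independently as 1-D weighted medians.
Total weight W = 175; half = 87.5.
x-coordinate, sorted with cumulative weight:
  x=2 (Q, w=50) cum 50
  x=5 (S, w=20) cum 70
  x=10 (P, w=70) cum 140  ← median
  x=19 (R, w=35) cum 175
⇒ x* = 10
y-coordinate, sorted with cumulative weight:
  y=7 (R, w=35) cum 35
  y=9 (S, w=20) cum 55
  y=11 (P, w=70) cum 125  ← median
  y=20 (Q, w=50) cum 175
⇒ y* = 11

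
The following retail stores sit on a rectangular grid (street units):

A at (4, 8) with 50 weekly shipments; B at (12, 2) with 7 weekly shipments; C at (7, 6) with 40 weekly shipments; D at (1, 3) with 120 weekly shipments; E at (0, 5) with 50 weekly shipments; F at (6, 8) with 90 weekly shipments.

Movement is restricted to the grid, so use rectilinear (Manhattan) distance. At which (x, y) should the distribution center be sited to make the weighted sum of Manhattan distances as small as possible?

Manhattan distance separates: Σwᵢ(|x−xᵢ|+|y−yᵢ|) = Σwᵢ|x−xᵢ| + Σwᵢ|y−yᵢ|, so x and y are optimised independently as 1-D weighted medians.
Total weight W = 357; half = 178.5.
x-coordinate, sorted with cumulative weight:
  x=0 (E, w=50) cum 50
  x=1 (D, w=120) cum 170
  x=4 (A, w=50) cum 220  ← median
  x=6 (F, w=90) cum 310
  x=7 (C, w=40) cum 350
  x=12 (B, w=7) cum 357
⇒ x* = 4
y-coordinate, sorted with cumulative weight:
  y=2 (B, w=7) cum 7
  y=3 (D, w=120) cum 127
  y=5 (E, w=50) cum 177
  y=6 (C, w=40) cum 217  ← median
  y=8 (A, w=50) cum 267
  y=8 (F, w=90) cum 357
⇒ y* = 6

(4, 6)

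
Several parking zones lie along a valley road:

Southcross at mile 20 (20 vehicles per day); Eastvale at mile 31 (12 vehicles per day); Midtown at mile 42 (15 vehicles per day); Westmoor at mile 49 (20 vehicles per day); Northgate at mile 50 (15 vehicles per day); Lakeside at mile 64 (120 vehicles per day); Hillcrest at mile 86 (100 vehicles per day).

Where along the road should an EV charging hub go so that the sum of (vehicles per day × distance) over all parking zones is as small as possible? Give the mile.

x = 64

For a sum of weighted absolute distances on a line, the optimum is the weighted median (not the mean). Total weight W = 302; half-weight = 151.
Sort by position and accumulate weight:
  mile 20 (Southcross, w=20) → cum 20
  mile 31 (Eastvale, w=12) → cum 32
  mile 42 (Midtown, w=15) → cum 47
  mile 49 (Westmoor, w=20) → cum 67
  mile 50 (Northgate, w=15) → cum 82
  mile 64 (Lakeside, w=120) → cum 202  ≥ 151 → median here
  mile 86 (Hillcrest, w=100) → cum 302
Optimal location: mile 64.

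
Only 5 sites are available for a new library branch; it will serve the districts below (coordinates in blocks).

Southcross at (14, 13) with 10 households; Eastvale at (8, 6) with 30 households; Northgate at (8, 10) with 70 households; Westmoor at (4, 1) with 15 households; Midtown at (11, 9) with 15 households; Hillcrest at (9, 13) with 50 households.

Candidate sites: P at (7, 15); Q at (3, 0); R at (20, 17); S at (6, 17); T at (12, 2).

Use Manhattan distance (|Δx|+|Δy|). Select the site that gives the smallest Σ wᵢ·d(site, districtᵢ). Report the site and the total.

P, total 1415 blocks

Total weighted distance at each candidate:
  P (7, 15): total = 1415
  Q (3, 0): total = 2855
  R (20, 17): total = 3605
  S (6, 17): total = 1955
  T (12, 2): total = 2165
Minimum is at P with total 1415 blocks.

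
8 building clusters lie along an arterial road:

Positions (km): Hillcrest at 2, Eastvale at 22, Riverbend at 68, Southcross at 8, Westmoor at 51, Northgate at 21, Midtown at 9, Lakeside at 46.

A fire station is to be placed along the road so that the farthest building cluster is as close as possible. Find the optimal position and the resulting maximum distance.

The 1-center on a line is the midpoint of the two extreme points: leftmost at 2, rightmost at 68.
Optimal location = (2 + 68)/2 = 35; maximum distance = (68 − 2)/2 = 33.

location 35, max distance 33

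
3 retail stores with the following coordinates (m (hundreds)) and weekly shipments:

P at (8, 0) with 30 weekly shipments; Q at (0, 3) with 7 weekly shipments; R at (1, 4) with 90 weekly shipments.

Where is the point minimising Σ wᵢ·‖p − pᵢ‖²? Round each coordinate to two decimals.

The minimiser of Σwᵢ‖p−pᵢ‖² is the weighted centroid p* = (Σwᵢpᵢ)/(Σwᵢ).
Σwᵢ = 127.
Σwᵢxᵢ = 30·8 + 7·0 + 90·1 = 330.
Σwᵢyᵢ = 30·0 + 7·3 + 90·4 = 381.
x* = 330/127 = 2.60, y* = 381/127 = 3.00.

(2.60, 3.00)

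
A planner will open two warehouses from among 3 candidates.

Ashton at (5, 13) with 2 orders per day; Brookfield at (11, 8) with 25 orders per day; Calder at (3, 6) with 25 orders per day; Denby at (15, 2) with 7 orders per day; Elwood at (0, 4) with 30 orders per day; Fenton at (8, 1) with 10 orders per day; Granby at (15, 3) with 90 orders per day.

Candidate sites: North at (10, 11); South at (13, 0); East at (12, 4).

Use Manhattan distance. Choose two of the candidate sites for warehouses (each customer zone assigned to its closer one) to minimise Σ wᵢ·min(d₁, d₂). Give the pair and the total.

{North, East}, total 1214

Evaluate every pair (each demand assigned to the nearer of the two):
  {North, East}: total = 1214
  {South, East}: total = 1240
  {North, South}: total = 1462
Best pair: {North, East} with total 1214.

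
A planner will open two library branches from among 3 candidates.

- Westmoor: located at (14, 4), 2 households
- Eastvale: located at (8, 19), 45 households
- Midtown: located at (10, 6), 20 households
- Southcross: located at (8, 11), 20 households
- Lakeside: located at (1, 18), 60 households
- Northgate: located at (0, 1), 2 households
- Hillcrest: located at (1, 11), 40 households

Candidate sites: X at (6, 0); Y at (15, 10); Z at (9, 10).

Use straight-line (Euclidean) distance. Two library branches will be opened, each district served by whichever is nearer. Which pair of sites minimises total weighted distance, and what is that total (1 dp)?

{X, Z}, total 1547.3

Evaluate every pair (each demand assigned to the nearer of the two):
  {X, Z}: total = 1547.3
  {Y, Z}: total = 1557.2
  {X, Y}: total = 2257.7
Best pair: {X, Z} with total 1547.3.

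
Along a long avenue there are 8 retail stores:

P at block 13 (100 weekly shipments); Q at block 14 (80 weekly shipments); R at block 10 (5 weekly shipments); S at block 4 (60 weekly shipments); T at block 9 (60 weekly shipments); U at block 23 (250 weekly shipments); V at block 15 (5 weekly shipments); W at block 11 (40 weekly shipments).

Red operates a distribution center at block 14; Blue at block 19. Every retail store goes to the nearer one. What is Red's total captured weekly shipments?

The indifferent point is the midpoint (14+19)/2 = 16.5; retail stores left of it (closer to Red at 14) go to Red, those right go to Blue.
  S at 4 (w=60) → Red
  T at 9 (w=60) → Red
  R at 10 (w=5) → Red
  W at 11 (w=40) → Red
  P at 13 (w=100) → Red
  Q at 14 (w=80) → Red
  V at 15 (w=5) → Red
  U at 23 (w=250) → Blue
Red captures 350; Blue captures 250.

350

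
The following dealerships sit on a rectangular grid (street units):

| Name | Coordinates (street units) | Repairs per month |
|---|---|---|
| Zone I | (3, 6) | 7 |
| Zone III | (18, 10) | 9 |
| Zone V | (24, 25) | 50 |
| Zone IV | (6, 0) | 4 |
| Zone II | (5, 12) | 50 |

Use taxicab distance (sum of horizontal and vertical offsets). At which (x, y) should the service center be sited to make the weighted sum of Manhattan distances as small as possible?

Manhattan distance separates: Σwᵢ(|x−xᵢ|+|y−yᵢ|) = Σwᵢ|x−xᵢ| + Σwᵢ|y−yᵢ|, so x and y are optimised independently as 1-D weighted medians.
Total weight W = 120; half = 60.
x-coordinate, sorted with cumulative weight:
  x=3 (Zone I, w=7) cum 7
  x=5 (Zone II, w=50) cum 57
  x=6 (Zone IV, w=4) cum 61  ← median
  x=18 (Zone III, w=9) cum 70
  x=24 (Zone V, w=50) cum 120
⇒ x* = 6
y-coordinate, sorted with cumulative weight:
  y=0 (Zone IV, w=4) cum 4
  y=6 (Zone I, w=7) cum 11
  y=10 (Zone III, w=9) cum 20
  y=12 (Zone II, w=50) cum 70  ← median
  y=25 (Zone V, w=50) cum 120
⇒ y* = 12

(6, 12)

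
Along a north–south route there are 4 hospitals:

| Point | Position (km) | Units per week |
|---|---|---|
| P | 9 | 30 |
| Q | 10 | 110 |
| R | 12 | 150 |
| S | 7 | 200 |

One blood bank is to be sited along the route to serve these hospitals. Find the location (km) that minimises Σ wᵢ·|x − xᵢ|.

x = 10

For a sum of weighted absolute distances on a line, the optimum is the weighted median (not the mean). Total weight W = 490; half-weight = 245.
Sort by position and accumulate weight:
  km 7 (S, w=200) → cum 200
  km 9 (P, w=30) → cum 230
  km 10 (Q, w=110) → cum 340  ≥ 245 → median here
  km 12 (R, w=150) → cum 490
Optimal location: km 10.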